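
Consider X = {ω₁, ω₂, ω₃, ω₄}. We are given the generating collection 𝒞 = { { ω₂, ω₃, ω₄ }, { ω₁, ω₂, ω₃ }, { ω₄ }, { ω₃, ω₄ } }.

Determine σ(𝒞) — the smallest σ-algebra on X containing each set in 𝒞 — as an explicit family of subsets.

Begin from { {  }, { ω₄ }, { ω₃, ω₄ }, { ω₁, ω₂, ω₃ }, { ω₂, ω₃, ω₄ }, X } (that is, 𝒞 plus ∅ and X).
Step 1. New:
  { ω₁ }  = complement { ω₂, ω₃, ω₄ }
  { ω₁, ω₂ }  = complement { ω₃, ω₄ }
  [8 total]
Step 2: 3 new —
  { ω₁, ω₄ }  = { ω₄ } ∪ { ω₁ }
  { ω₁, ω₂, ω₄ }  = { ω₄ } ∪ { ω₁, ω₂ }
  { ω₁, ω₃, ω₄ }  = { ω₃, ω₄ } ∪ { ω₁ }
  [11 total]
Step 3: 3 new —
  { ω₂ }  = complement { ω₁, ω₃, ω₄ }
  { ω₃ }  = complement { ω₁, ω₂, ω₄ }
  { ω₂, ω₃ }  = complement { ω₁, ω₄ }
  [14 total]
Step 4 (2 new):
  { ω₁, ω₃ }  = { ω₃ } ∪ { ω₁ }
  { ω₂, ω₄ }  = { ω₄ } ∪ { ω₂ }
  [16 total]
After Step 5 the family is unchanged; done.

σ(𝒞) = { {  }, { ω₁ }, { ω₂ }, { ω₃ }, { ω₄ }, { ω₁, ω₂ }, { ω₁, ω₃ }, { ω₁, ω₄ }, { ω₂, ω₃ }, { ω₂, ω₄ }, { ω₃, ω₄ }, { ω₁, ω₂, ω₃ }, { ω₁, ω₂, ω₄ }, { ω₁, ω₃, ω₄ }, { ω₂, ω₃, ω₄ }, X }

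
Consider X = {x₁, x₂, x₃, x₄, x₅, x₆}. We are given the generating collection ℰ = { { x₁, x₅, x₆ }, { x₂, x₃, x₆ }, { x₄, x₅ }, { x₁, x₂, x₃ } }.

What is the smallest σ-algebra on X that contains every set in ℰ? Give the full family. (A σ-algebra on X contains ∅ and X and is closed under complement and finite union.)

Begin from { ∅, { x₄, x₅ }, { x₁, x₂, x₃ }, { x₁, x₅, x₆ }, { x₂, x₃, x₆ }, X } (that is, ℰ plus ∅ and X).
Iteration 1 (8 new):
  { x₁, x₄, x₅ }  = X∖{ x₂, x₃, x₆ }
  { x₂, x₃, x₄ }  = X∖{ x₁, x₅, x₆ }
  { x₄, x₅, x₆ }  = X∖{ x₁, x₂, x₃ }
  { x₁, x₂, x₃, x₆ }  = X∖{ x₄, x₅ }
  { x₁, x₄, x₅, x₆ }  = { x₄, x₅ } ∪ { x₁, x₅, x₆ }
  { x₁, x₂, x₃, x₄, x₅ }  = { x₄, x₅ } ∪ { x₁, x₂, x₃ }
  { x₁, x₂, x₃, x₅, x₆ }  = { x₁, x₂, x₃ } ∪ { x₁, x₅, x₆ }
  { x₂, x₃, x₄, x₅, x₆ }  = { x₄, x₅ } ∪ { x₂, x₃, x₆ }
Iteration 2. New:
  { x₁ }  = X∖{ x₂, x₃, x₄, x₅, x₆ }
  { x₄ }  = X∖{ x₁, x₂, x₃, x₅, x₆ }
  { x₆ }  = X∖{ x₁, x₂, x₃, x₄, x₅ }
  { x₂, x₃ }  = X∖{ x₁, x₄, x₅, x₆ }
  { x₁, x₂, x₃, x₄ }  = { x₁, x₂, x₃ } ∪ { x₂, x₃, x₄ }
  { x₂, x₃, x₄, x₅ }  = { x₂, x₃, x₄ } ∪ { x₄, x₅ }
  { x₂, x₃, x₄, x₆ }  = { x₂, x₃, x₄ } ∪ { x₂, x₃, x₆ }
  { x₁, x₂, x₃, x₄, x₆ }  = { x₂, x₃, x₄ } ∪ { x₁, x₂, x₃, x₆ }
Iteration 3. New:
  { x₅ }  = X∖{ x₁, x₂, x₃, x₄, x₆ }
  { x₁, x₄ }  = { x₄ } ∪ { x₁ }
  { x₁, x₅ }  = X∖{ x₂, x₃, x₄, x₆ }
  { x₁, x₆ }  = X∖{ x₂, x₃, x₄, x₅ }
  { x₄, x₆ }  = { x₆ } ∪ { x₄ }
  { x₅, x₆ }  = X∖{ x₁, x₂, x₃, x₄ }
Iteration 4 adds 4:
  { x₁, x₄, x₆ }  = { x₁ } ∪ { x₄, x₆ }
  { x₂, x₃, x₅ }  = { x₅ } ∪ { x₂, x₃ }
  { x₁, x₂, x₃, x₅ }  = X∖{ x₄, x₆ }
  { x₂, x₃, x₅, x₆ }  = X∖{ x₁, x₄ }
Iteration 5: no new sets; the family is a σ-algebra.

σ(ℰ) = { ∅, { x₁ }, { x₄ }, { x₅ }, { x₆ }, { x₁, x₄ }, { x₁, x₅ }, { x₁, x₆ }, { x₂, x₃ }, { x₄, x₅ }, { x₄, x₆ }, { x₅, x₆ }, { x₁, x₂, x₃ }, { x₁, x₄, x₅ }, { x₁, x₄, x₆ }, { x₁, x₅, x₆ }, { x₂, x₃, x₄ }, { x₂, x₃, x₅ }, { x₂, x₃, x₆ }, { x₄, x₅, x₆ }, { x₁, x₂, x₃, x₄ }, { x₁, x₂, x₃, x₅ }, { x₁, x₂, x₃, x₆ }, { x₁, x₄, x₅, x₆ }, { x₂, x₃, x₄, x₅ }, { x₂, x₃, x₄, x₆ }, { x₂, x₃, x₅, x₆ }, { x₁, x₂, x₃, x₄, x₅ }, { x₁, x₂, x₃, x₄, x₆ }, { x₁, x₂, x₃, x₅, x₆ }, { x₂, x₃, x₄, x₅, x₆ }, X }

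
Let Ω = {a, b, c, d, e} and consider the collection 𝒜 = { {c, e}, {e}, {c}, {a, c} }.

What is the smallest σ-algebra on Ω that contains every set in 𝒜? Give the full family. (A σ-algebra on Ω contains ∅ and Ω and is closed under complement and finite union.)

Take S₀ = 𝒜 ∪ {∅, Ω} = { {}, {c}, {e}, {a, c}, {c, e}, Ω }.
Step 1: +5 →
  {a, b, d}  = ᶜ of {c, e}
  {a, c, e}  = {a, c} ∪ {c, e}
  {b, d, e}  = ᶜ of {a, c}
  {a, b, c, d}  = ᶜ of {e}
  {a, b, d, e}  = ᶜ of {c}
  [11 total]
Step 2 (2 new):
  {b, d}  = ᶜ of {a, c, e}
  {b, c, d, e}  = {c} ∪ {b, d, e}
  [13 total]
Step 3: +2 →
  {a}  = ᶜ of {b, c, d, e}
  {b, c, d}  = {c} ∪ {b, d}
  [15 total]
Step 4 adds 1:
  {a, e}  = ᶜ of {b, c, d}
  [16 total]
Step 5: closed — nothing new.

Therefore σ(𝒜) = { {}, {a}, {c}, {e}, {a, c}, {a, e}, {b, d}, {c, e}, {a, b, d}, {a, c, e}, {b, c, d}, {b, d, e}, {a, b, c, d}, {a, b, d, e}, {b, c, d, e}, Ω } (|σ(𝒜)| = 16).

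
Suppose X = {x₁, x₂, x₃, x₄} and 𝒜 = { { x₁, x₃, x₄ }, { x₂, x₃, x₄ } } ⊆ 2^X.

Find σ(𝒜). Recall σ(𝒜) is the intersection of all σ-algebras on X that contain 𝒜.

σ(𝒜) = { {}, { x₁ }, { x₂ }, { x₁, x₂ }, { x₃, x₄ }, { x₁, x₃, x₄ }, { x₂, x₃, x₄ }, X }

Check:
Begin from { {}, { x₁, x₃, x₄ }, { x₂, x₃, x₄ }, X } (that is, 𝒜 plus ∅ and X).
Round 1: +2 →
  { x₁ }  = X∖{ x₂, x₃, x₄ }
  { x₂ }  = X∖{ x₁, x₃, x₄ }
  [6 total]
Round 2 (1 new):
  { x₁, x₂ }  = { x₂ } ∪ { x₁ }
  [7 total]
Round 3 adds 1:
  { x₃, x₄ }  = X∖{ x₁, x₂ }
  [8 total]
Round 4 adds nothing — fixpoint reached.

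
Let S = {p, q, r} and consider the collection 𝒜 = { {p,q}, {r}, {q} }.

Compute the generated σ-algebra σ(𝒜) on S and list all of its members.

Take S₀ = 𝒜 ∪ {∅, S} = { ∅, {q}, {r}, {p,q}, S }.
Iteration 1. New:
  {p,r}  = complement {q}
  {q,r}  = {r} ∪ {q}
  (now 7)
Iteration 2 adds 1:
  {p}  = complement {q,r}
  (now 8)
Iteration 3: closed — nothing new.

σ(𝒜) = { ∅, {p}, {q}, {r}, {p,q}, {p,r}, {q,r}, S }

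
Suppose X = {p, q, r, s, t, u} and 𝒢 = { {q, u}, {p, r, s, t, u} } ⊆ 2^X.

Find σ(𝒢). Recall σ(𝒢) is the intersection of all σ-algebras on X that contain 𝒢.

|σ(𝒢)| = 8.  σ(𝒢) = { {}, {q}, {u}, {q, u}, {p, r, s, t}, {p, q, r, s, t}, {p, r, s, t, u}, X }

Check:
Start: 𝒢 ∪ {∅, X} = { {}, {q, u}, {p, r, s, t, u}, X }.
Step 1: +2 →
  {q}  = {p, r, s, t, u}ᶜ
  {p, r, s, t}  = {q, u}ᶜ
  — 6 sets.
Step 2 adds 1:
  {p, q, r, s, t}  = {p, r, s, t} ∪ {q}
  — 7 sets.
Step 3: +1 →
  {u}  = {p, q, r, s, t}ᶜ
  — 8 sets.
Step 4: closed — nothing new.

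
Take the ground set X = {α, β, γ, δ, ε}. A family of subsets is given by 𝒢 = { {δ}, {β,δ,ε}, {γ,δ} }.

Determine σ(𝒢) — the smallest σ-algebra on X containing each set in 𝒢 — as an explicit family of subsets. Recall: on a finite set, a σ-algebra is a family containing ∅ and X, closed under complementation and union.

|σ(𝒢)| = 16.  σ(𝒢) = { {}, {α}, {γ}, {δ}, {α,γ}, {α,δ}, {β,ε}, {γ,δ}, {α,β,ε}, {α,γ,δ}, {β,γ,ε}, {β,δ,ε}, {α,β,γ,ε}, {α,β,δ,ε}, {β,γ,δ,ε}, X }

Check:
Seed the family with 𝒢 together with ∅ and X: { {}, {δ}, {γ,δ}, {β,δ,ε}, X }.
Iteration 1 (4 new):
  {α,γ}  = ᶜ of {β,δ,ε}
  {α,β,ε}  = ᶜ of {γ,δ}
  {α,β,γ,ε}  = ᶜ of {δ}
  {β,γ,δ,ε}  = {γ,δ} ∪ {β,δ,ε}
Iteration 2: 3 new —
  {α}  = ᶜ of {β,γ,δ,ε}
  {α,γ,δ}  = {γ,δ} ∪ {α,γ}
  {α,β,δ,ε}  = {α,β,ε} ∪ {δ}
Iteration 3 adds 3:
  {γ}  = ᶜ of {α,β,δ,ε}
  {α,δ}  = {δ} ∪ {α}
  {β,ε}  = ᶜ of {α,γ,δ}
Iteration 4. New:
  {β,γ,ε}  = ᶜ of {α,δ}
Iteration 5: already closed under ᶜ and ∪.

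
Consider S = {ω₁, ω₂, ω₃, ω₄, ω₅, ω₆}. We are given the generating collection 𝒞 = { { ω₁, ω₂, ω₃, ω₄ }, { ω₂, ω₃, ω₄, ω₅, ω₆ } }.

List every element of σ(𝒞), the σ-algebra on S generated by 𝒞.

σ(𝒞) = { {  }, { ω₁ }, { ω₅, ω₆ }, { ω₁, ω₅, ω₆ }, { ω₂, ω₃, ω₄ }, { ω₁, ω₂, ω₃, ω₄ }, { ω₂, ω₃, ω₄, ω₅, ω₆ }, S }

Trace:
Start: 𝒞 ∪ {∅, S} = { {  }, { ω₁, ω₂, ω₃, ω₄ }, { ω₂, ω₃, ω₄, ω₅, ω₆ }, S }.
Pass 1: 2 new —
  { ω₁ }  = { ω₂, ω₃, ω₄, ω₅, ω₆ }ᶜ
  { ω₅, ω₆ }  = { ω₁, ω₂, ω₃, ω₄ }ᶜ
  [6 total]
Pass 2: 1 new —
  { ω₁, ω₅, ω₆ }  = { ω₅, ω₆ } ∪ { ω₁ }
  [7 total]
Pass 3: 1 new —
  { ω₂, ω₃, ω₄ }  = { ω₁, ω₅, ω₆ }ᶜ
  [8 total]
Pass 4 adds nothing — fixpoint reached.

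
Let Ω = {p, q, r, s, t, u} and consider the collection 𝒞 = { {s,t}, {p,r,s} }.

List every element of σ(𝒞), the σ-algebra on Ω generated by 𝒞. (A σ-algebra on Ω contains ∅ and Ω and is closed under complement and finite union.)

Initial family (4 sets): { {}, {s,t}, {p,r,s}, Ω }.
Pass 1. New:
  {q,t,u}  = ᶜ of {p,r,s}
  {p,q,r,u}  = ᶜ of {s,t}
  {p,r,s,t}  = {s,t} ∪ {p,r,s}
  |family| = 7
Pass 2: +4 →
  {q,u}  = ᶜ of {p,r,s,t}
  {q,s,t,u}  = {s,t} ∪ {q,t,u}
  {p,q,r,s,u}  = {p,r,s} ∪ {p,q,r,u}
  {p,q,r,t,u}  = {q,t,u} ∪ {p,q,r,u}
  |family| = 11
Pass 3: 3 new —
  {s}  = ᶜ of {p,q,r,t,u}
  {t}  = ᶜ of {p,q,r,s,u}
  {p,r}  = ᶜ of {q,s,t,u}
  |family| = 14
Pass 4. New:
  {p,r,t}  = {p,r} ∪ {t}
  {q,s,u}  = {s} ∪ {q,u}
  |family| = 16
After Pass 5 the family is unchanged; done.

Therefore σ(𝒞) = { {}, {s}, {t}, {p,r}, {q,u}, {s,t}, {p,r,s}, {p,r,t}, {q,s,u}, {q,t,u}, {p,q,r,u}, {p,r,s,t}, {q,s,t,u}, {p,q,r,s,u}, {p,q,r,t,u}, Ω } (|σ(𝒞)| = 16).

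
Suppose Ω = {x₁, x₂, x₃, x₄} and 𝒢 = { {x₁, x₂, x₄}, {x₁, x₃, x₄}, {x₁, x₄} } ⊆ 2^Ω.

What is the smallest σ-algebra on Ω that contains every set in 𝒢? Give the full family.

Begin from { {}, {x₁, x₄}, {x₁, x₂, x₄}, {x₁, x₃, x₄}, Ω } (that is, 𝒢 plus ∅ and Ω).
Pass 1: 3 new —
  {x₂}  = ᶜ of {x₁, x₃, x₄}
  {x₃}  = ᶜ of {x₁, x₂, x₄}
  {x₂, x₃}  = ᶜ of {x₁, x₄}
Pass 2: already closed under ᶜ and ∪.

Therefore σ(𝒢) = { {}, {x₂}, {x₃}, {x₁, x₄}, {x₂, x₃}, {x₁, x₂, x₄}, {x₁, x₃, x₄}, Ω } (|σ(𝒢)| = 8).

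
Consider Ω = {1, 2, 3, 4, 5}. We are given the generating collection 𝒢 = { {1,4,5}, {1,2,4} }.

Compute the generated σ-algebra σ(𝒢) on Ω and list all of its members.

Take S₀ = 𝒢 ∪ {∅, Ω} = { {}, {1,2,4}, {1,4,5}, Ω }.
Iteration 1 adds 3:
  {2,3}  = ᶜ of {1,4,5}
  {3,5}  = ᶜ of {1,2,4}
  {1,2,4,5}  = {1,2,4} ∪ {1,4,5}
  — 7 sets.
Iteration 2. New:
  {3}  = ᶜ of {1,2,4,5}
  {2,3,5}  = {2,3} ∪ {3,5}
  {1,2,3,4}  = {2,3} ∪ {1,2,4}
  {1,3,4,5}  = {1,4,5} ∪ {3,5}
  — 11 sets.
Iteration 3: +3 →
  {2}  = ᶜ of {1,3,4,5}
  {5}  = ᶜ of {1,2,3,4}
  {1,4}  = ᶜ of {2,3,5}
  — 14 sets.
Iteration 4: +2 →
  {2,5}  = {2} ∪ {5}
  {1,3,4}  = {3} ∪ {1,4}
  — 16 sets.
Iteration 5: closed — nothing new.

Therefore σ(𝒢) = { {}, {2}, {3}, {5}, {1,4}, {2,3}, {2,5}, {3,5}, {1,2,4}, {1,3,4}, {1,4,5}, {2,3,5}, {1,2,3,4}, {1,2,4,5}, {1,3,4,5}, Ω } (|σ(𝒢)| = 16).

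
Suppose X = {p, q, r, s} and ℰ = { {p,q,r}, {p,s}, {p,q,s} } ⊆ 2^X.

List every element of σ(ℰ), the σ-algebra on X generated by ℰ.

Begin from { {}, {p,s}, {p,q,r}, {p,q,s}, X } (that is, ℰ plus ∅ and X).
Step 1 adds 3:
  {r}  = X∖{p,q,s}
  {s}  = X∖{p,q,r}
  {q,r}  = X∖{p,s}
  (now 8)
Step 2 adds 3:
  {r,s}  = {s} ∪ {r}
  {p,r,s}  = {r} ∪ {p,s}
  {q,r,s}  = {s} ∪ {q,r}
  (now 11)
Step 3 adds 3:
  {p}  = X∖{q,r,s}
  {q}  = X∖{p,r,s}
  {p,q}  = X∖{r,s}
  (now 14)
Step 4: 2 new —
  {p,r}  = {r} ∪ {p}
  {q,s}  = {s} ∪ {q}
  (now 16)
Step 5: stable.

Hence σ(ℰ) has 16 members: { {}, {p}, {q}, {r}, {s}, {p,q}, {p,r}, {p,s}, {q,r}, {q,s}, {r,s}, {p,q,r}, {p,q,s}, {p,r,s}, {q,r,s}, X }.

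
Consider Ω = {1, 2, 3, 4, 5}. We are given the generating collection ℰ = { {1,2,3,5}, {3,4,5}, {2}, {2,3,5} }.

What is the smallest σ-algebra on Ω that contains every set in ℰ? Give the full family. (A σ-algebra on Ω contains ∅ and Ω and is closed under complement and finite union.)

Seed the family with ℰ together with ∅ and Ω: { {}, {2}, {2,3,5}, {3,4,5}, {1,2,3,5}, Ω }.
Step 1: +5 →
  {4}  = ᶜ of {1,2,3,5}
  {1,2}  = ᶜ of {3,4,5}
  {1,4}  = ᶜ of {2,3,5}
  {1,3,4,5}  = ᶜ of {2}
  {2,3,4,5}  = {3,4,5} ∪ {2,3,5}
  — 11 sets.
Step 2: +3 →
  {1}  = ᶜ of {2,3,4,5}
  {2,4}  = {2} ∪ {4}
  {1,2,4}  = {1,2} ∪ {1,4}
  — 14 sets.
Step 3. New:
  {3,5}  = ᶜ of {1,2,4}
  {1,3,5}  = ᶜ of {2,4}
  — 16 sets.
Step 4: closed — nothing new.

σ(ℰ) = { {}, {1}, {2}, {4}, {1,2}, {1,4}, {2,4}, {3,5}, {1,2,4}, {1,3,5}, {2,3,5}, {3,4,5}, {1,2,3,5}, {1,3,4,5}, {2,3,4,5}, Ω }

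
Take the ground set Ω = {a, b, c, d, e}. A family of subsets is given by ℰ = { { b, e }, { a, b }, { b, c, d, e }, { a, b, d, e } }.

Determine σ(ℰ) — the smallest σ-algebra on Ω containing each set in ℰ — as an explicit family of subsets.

|σ(ℰ)| = 32.  σ(ℰ) = { {  }, { a }, { b }, { c }, { d }, { e }, { a, b }, { a, c }, { a, d }, { a, e }, { b, c }, { b, d }, { b, e }, { c, d }, { c, e }, { d, e }, { a, b, c }, { a, b, d }, { a, b, e }, { a, c, d }, { a, c, e }, { a, d, e }, { b, c, d }, { b, c, e }, { b, d, e }, { c, d, e }, { a, b, c, d }, { a, b, c, e }, { a, b, d, e }, { a, c, d, e }, { b, c, d, e }, Ω }

Derivation:
Begin from { {  }, { a, b }, { b, e }, { a, b, d, e }, { b, c, d, e }, Ω } (that is, ℰ plus ∅ and Ω).
Round 1: 5 new —
  { a }  = complement { b, c, d, e }
  { c }  = complement { a, b, d, e }
  { a, b, e }  = { b, e } ∪ { a, b }
  { a, c, d }  = complement { b, e }
  { c, d, e }  = complement { a, b }
  (now 11)
Round 2: +7 →
  { a, c }  = { c } ∪ { a }
  { c, d }  = complement { a, b, e }
  { a, b, c }  = { a, b } ∪ { c }
  { b, c, e }  = { b, e } ∪ { c }
  { a, b, c, d }  = { a, b } ∪ { a, c, d }
  { a, b, c, e }  = { c } ∪ { a, b, e }
  { a, c, d, e }  = { c, d, e } ∪ { a, c, d }
  (now 18)
Round 3 (6 new):
  { b }  = complement { a, c, d, e }
  { d }  = complement { a, b, c, e }
  { e }  = complement { a, b, c, d }
  { a, d }  = complement { b, c, e }
  { d, e }  = complement { a, b, c }
  { b, d, e }  = complement { a, c }
  (now 24)
Round 4: +8 →
  { a, e }  = { e } ∪ { a }
  { b, c }  = { b } ∪ { c }
  { b, d }  = { b } ∪ { d }
  { c, e }  = { e } ∪ { c }
  { a, b, d }  = { a, b } ∪ { a, d }
  { a, c, e }  = { e } ∪ { a, c }
  { a, d, e }  = { e } ∪ { a, d }
  { b, c, d }  = { c, d } ∪ { b }
  (now 32)
After Round 5 the family is unchanged; done.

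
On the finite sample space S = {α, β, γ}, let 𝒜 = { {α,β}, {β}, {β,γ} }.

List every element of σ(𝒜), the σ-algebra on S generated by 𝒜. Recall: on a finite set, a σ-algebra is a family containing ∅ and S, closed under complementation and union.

σ(𝒜) = { {}, {α}, {β}, {γ}, {α,β}, {α,γ}, {β,γ}, S }

Check:
Begin from { {}, {β}, {α,β}, {β,γ}, S } (that is, 𝒜 plus ∅ and S).
Iteration 1: +3 →
  {α}  = ᶜ of {β,γ}
  {γ}  = ᶜ of {α,β}
  {α,γ}  = ᶜ of {β}
  — 8 sets.
Iteration 2: already closed under ᶜ and ∪.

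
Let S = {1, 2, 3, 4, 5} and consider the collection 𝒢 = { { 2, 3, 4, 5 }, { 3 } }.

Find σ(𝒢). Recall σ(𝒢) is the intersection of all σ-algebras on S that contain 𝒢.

Seed the family with 𝒢 together with ∅ and S: { {}, { 3 }, { 2, 3, 4, 5 }, S }.
Step 1: 2 new —
  { 1 }  = { 2, 3, 4, 5 }ᶜ
  { 1, 2, 4, 5 }  = { 3 }ᶜ
  [6 total]
Step 2: 1 new —
  { 1, 3 }  = { 3 } ∪ { 1 }
  [7 total]
Step 3 (1 new):
  { 2, 4, 5 }  = { 1, 3 }ᶜ
  [8 total]
Step 4: already closed under ᶜ and ∪.

|σ(𝒢)| = 8.  σ(𝒢) = { {}, { 1 }, { 3 }, { 1, 3 }, { 2, 4, 5 }, { 1, 2, 4, 5 }, { 2, 3, 4, 5 }, S }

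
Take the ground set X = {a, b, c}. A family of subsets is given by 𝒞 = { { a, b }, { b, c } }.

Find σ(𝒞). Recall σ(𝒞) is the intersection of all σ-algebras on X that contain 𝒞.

|σ(𝒞)| = 8.  σ(𝒞) = { {  }, { a }, { b }, { c }, { a, b }, { a, c }, { b, c }, X }

Working:
Initial family (4 sets): { {  }, { a, b }, { b, c }, X }.
Step 1 adds 2:
  { a }  = X∖{ b, c }
  { c }  = X∖{ a, b }
  [6 total]
Step 2: +1 →
  { a, c }  = { c } ∪ { a }
  [7 total]
Step 3 adds 1:
  { b }  = X∖{ a, c }
  [8 total]
Step 4: already closed under ᶜ and ∪.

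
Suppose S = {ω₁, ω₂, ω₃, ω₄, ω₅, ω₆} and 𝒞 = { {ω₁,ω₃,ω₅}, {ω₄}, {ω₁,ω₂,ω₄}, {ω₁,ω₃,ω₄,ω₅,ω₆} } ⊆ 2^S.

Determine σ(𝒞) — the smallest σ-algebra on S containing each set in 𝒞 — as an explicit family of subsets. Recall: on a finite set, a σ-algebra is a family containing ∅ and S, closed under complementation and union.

Initial family (6 sets): { {}, {ω₄}, {ω₁,ω₂,ω₄}, {ω₁,ω₃,ω₅}, {ω₁,ω₃,ω₄,ω₅,ω₆}, S }.
Round 1. New:
  {ω₂}  = complement {ω₁,ω₃,ω₄,ω₅,ω₆}
  {ω₂,ω₄,ω₆}  = complement {ω₁,ω₃,ω₅}
  {ω₃,ω₅,ω₆}  = complement {ω₁,ω₂,ω₄}
  {ω₁,ω₃,ω₄,ω₅}  = {ω₄} ∪ {ω₁,ω₃,ω₅}
  {ω₁,ω₂,ω₃,ω₄,ω₅}  = {ω₁,ω₃,ω₅} ∪ {ω₁,ω₂,ω₄}
  {ω₁,ω₂,ω₃,ω₅,ω₆}  = complement {ω₄}
Round 2 adds 9:
  {ω₆}  = complement {ω₁,ω₂,ω₃,ω₄,ω₅}
  {ω₂,ω₄}  = {ω₂} ∪ {ω₄}
  {ω₂,ω₆}  = complement {ω₁,ω₃,ω₄,ω₅}
  {ω₁,ω₂,ω₃,ω₅}  = {ω₁,ω₃,ω₅} ∪ {ω₂}
  {ω₁,ω₂,ω₄,ω₆}  = {ω₂,ω₄,ω₆} ∪ {ω₁,ω₂,ω₄}
  {ω₁,ω₃,ω₅,ω₆}  = {ω₁,ω₃,ω₅} ∪ {ω₃,ω₅,ω₆}
  {ω₂,ω₃,ω₅,ω₆}  = {ω₂} ∪ {ω₃,ω₅,ω₆}
  {ω₃,ω₄,ω₅,ω₆}  = {ω₃,ω₅,ω₆} ∪ {ω₄}
  {ω₂,ω₃,ω₄,ω₅,ω₆}  = {ω₂,ω₄,ω₆} ∪ {ω₃,ω₅,ω₆}
Round 3: +5 →
  {ω₁}  = complement {ω₂,ω₃,ω₄,ω₅,ω₆}
  {ω₁,ω₂}  = complement {ω₃,ω₄,ω₅,ω₆}
  {ω₁,ω₄}  = complement {ω₂,ω₃,ω₅,ω₆}
  {ω₃,ω₅}  = complement {ω₁,ω₂,ω₄,ω₆}
  {ω₄,ω₆}  = complement {ω₁,ω₂,ω₃,ω₅}
Round 4. New:
  {ω₁,ω₆}  = {ω₁} ∪ {ω₆}
  {ω₁,ω₂,ω₆}  = {ω₁,ω₂} ∪ {ω₂,ω₆}
  {ω₁,ω₄,ω₆}  = {ω₁} ∪ {ω₄,ω₆}
  {ω₂,ω₃,ω₅}  = {ω₂} ∪ {ω₃,ω₅}
  {ω₃,ω₄,ω₅}  = {ω₄} ∪ {ω₃,ω₅}
  {ω₂,ω₃,ω₄,ω₅}  = {ω₃,ω₅} ∪ {ω₂,ω₄}
Round 5: already closed under ᶜ and ∪.

Hence σ(𝒞) has 32 members: { {}, {ω₁}, {ω₂}, {ω₄}, {ω₆}, {ω₁,ω₂}, {ω₁,ω₄}, {ω₁,ω₆}, {ω₂,ω₄}, {ω₂,ω₆}, {ω₃,ω₅}, {ω₄,ω₆}, {ω₁,ω₂,ω₄}, {ω₁,ω₂,ω₆}, {ω₁,ω₃,ω₅}, {ω₁,ω₄,ω₆}, {ω₂,ω₃,ω₅}, {ω₂,ω₄,ω₆}, {ω₃,ω₄,ω₅}, {ω₃,ω₅,ω₆}, {ω₁,ω₂,ω₃,ω₅}, {ω₁,ω₂,ω₄,ω₆}, {ω₁,ω₃,ω₄,ω₅}, {ω₁,ω₃,ω₅,ω₆}, {ω₂,ω₃,ω₄,ω₅}, {ω₂,ω₃,ω₅,ω₆}, {ω₃,ω₄,ω₅,ω₆}, {ω₁,ω₂,ω₃,ω₄,ω₅}, {ω₁,ω₂,ω₃,ω₅,ω₆}, {ω₁,ω₃,ω₄,ω₅,ω₆}, {ω₂,ω₃,ω₄,ω₅,ω₆}, S }.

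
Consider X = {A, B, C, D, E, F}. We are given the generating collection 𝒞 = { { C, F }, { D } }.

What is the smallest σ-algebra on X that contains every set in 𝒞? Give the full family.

Begin from { {}, { D }, { C, F }, X } (that is, 𝒞 plus ∅ and X).
Step 1. New:
  { C, D, F }  = { C, F } ∪ { D }
  { A, B, D, E }  = complement { C, F }
  { A, B, C, E, F }  = complement { D }
Step 2: +1 →
  { A, B, E }  = complement { C, D, F }
Step 3: stable.

σ(𝒞) = { {}, { D }, { C, F }, { A, B, E }, { C, D, F }, { A, B, D, E }, { A, B, C, E, F }, X }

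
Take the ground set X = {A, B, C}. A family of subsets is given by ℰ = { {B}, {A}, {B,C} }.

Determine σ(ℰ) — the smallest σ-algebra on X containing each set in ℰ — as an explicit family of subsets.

σ(ℰ) = { {}, {A}, {B}, {C}, {A,B}, {A,C}, {B,C}, X }

Working:
Start: ℰ ∪ {∅, X} = { {}, {A}, {B}, {B,C}, X }.
Iteration 1: +2 →
  {A,B}  = {B} ∪ {A}
  {A,C}  = X∖{B}
  |family| = 7
Iteration 2. New:
  {C}  = X∖{A,B}
  |family| = 8
After Iteration 3 the family is unchanged; done.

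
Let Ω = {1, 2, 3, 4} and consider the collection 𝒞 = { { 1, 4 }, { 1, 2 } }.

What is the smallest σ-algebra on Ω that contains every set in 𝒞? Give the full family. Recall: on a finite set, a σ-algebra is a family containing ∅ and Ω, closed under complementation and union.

Take S₀ = 𝒞 ∪ {∅, Ω} = { {  }, { 1, 2 }, { 1, 4 }, Ω }.
Pass 1 (3 new):
  { 2, 3 }  = Ω∖{ 1, 4 }
  { 3, 4 }  = Ω∖{ 1, 2 }
  { 1, 2, 4 }  = { 1, 2 } ∪ { 1, 4 }
Pass 2. New:
  { 3 }  = Ω∖{ 1, 2, 4 }
  { 1, 2, 3 }  = { 2, 3 } ∪ { 1, 2 }
  { 1, 3, 4 }  = { 3, 4 } ∪ { 1, 4 }
  { 2, 3, 4 }  = { 3, 4 } ∪ { 2, 3 }
Pass 3: 3 new —
  { 1 }  = Ω∖{ 2, 3, 4 }
  { 2 }  = Ω∖{ 1, 3, 4 }
  { 4 }  = Ω∖{ 1, 2, 3 }
Pass 4: +2 →
  { 1, 3 }  = { 3 } ∪ { 1 }
  { 2, 4 }  = { 4 } ∪ { 2 }
Pass 5: closed — nothing new.

Therefore σ(𝒞) = { {  }, { 1 }, { 2 }, { 3 }, { 4 }, { 1, 2 }, { 1, 3 }, { 1, 4 }, { 2, 3 }, { 2, 4 }, { 3, 4 }, { 1, 2, 3 }, { 1, 2, 4 }, { 1, 3, 4 }, { 2, 3, 4 }, Ω } (|σ(𝒞)| = 16).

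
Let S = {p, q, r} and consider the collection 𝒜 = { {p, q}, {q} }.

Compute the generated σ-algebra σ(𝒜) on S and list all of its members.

σ(𝒜) (8 sets): { {}, {p}, {q}, {r}, {p, q}, {p, r}, {q, r}, S }

Derivation:
Take S₀ = 𝒜 ∪ {∅, S} = { {}, {q}, {p, q}, S }.
Step 1: 2 new —
  {r}  = S∖{p, q}
  {p, r}  = S∖{q}
Step 2: 1 new —
  {q, r}  = {r} ∪ {q}
Step 3 adds 1:
  {p}  = S∖{q, r}
Step 4: closed — nothing new.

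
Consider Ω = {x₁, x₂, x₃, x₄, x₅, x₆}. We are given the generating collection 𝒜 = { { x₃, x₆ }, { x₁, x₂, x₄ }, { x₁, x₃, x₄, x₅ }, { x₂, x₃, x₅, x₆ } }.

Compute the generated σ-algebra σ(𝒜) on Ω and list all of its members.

Initial family (6 sets): { {}, { x₃, x₆ }, { x₁, x₂, x₄ }, { x₁, x₃, x₄, x₅ }, { x₂, x₃, x₅, x₆ }, Ω }.
Pass 1: +7 →
  { x₁, x₄ }  = Ω∖{ x₂, x₃, x₅, x₆ }
  { x₂, x₆ }  = Ω∖{ x₁, x₃, x₄, x₅ }
  { x₃, x₅, x₆ }  = Ω∖{ x₁, x₂, x₄ }
  { x₁, x₂, x₄, x₅ }  = Ω∖{ x₃, x₆ }
  { x₁, x₂, x₃, x₄, x₅ }  = { x₁, x₃, x₄, x₅ } ∪ { x₁, x₂, x₄ }
  { x₁, x₂, x₃, x₄, x₆ }  = { x₃, x₆ } ∪ { x₁, x₂, x₄ }
  { x₁, x₃, x₄, x₅, x₆ }  = { x₁, x₃, x₄, x₅ } ∪ { x₃, x₆ }
  |family| = 13
Pass 2: 7 new —
  { x₂ }  = Ω∖{ x₁, x₃, x₄, x₅, x₆ }
  { x₅ }  = Ω∖{ x₁, x₂, x₃, x₄, x₆ }
  { x₆ }  = Ω∖{ x₁, x₂, x₃, x₄, x₅ }
  { x₂, x₃, x₆ }  = { x₂, x₆ } ∪ { x₃, x₆ }
  { x₁, x₂, x₄, x₆ }  = { x₂, x₆ } ∪ { x₁, x₂, x₄ }
  { x₁, x₃, x₄, x₆ }  = { x₁, x₄ } ∪ { x₃, x₆ }
  { x₁, x₂, x₄, x₅, x₆ }  = { x₂, x₆ } ∪ { x₁, x₂, x₄, x₅ }
  |family| = 20
Pass 3 adds 7:
  { x₃ }  = Ω∖{ x₁, x₂, x₄, x₅, x₆ }
  { x₂, x₅ }  = Ω∖{ x₁, x₃, x₄, x₆ }
  { x₃, x₅ }  = Ω∖{ x₁, x₂, x₄, x₆ }
  { x₅, x₆ }  = { x₆ } ∪ { x₅ }
  { x₁, x₄, x₅ }  = Ω∖{ x₂, x₃, x₆ }
  { x₁, x₄, x₆ }  = { x₁, x₄ } ∪ { x₆ }
  { x₂, x₅, x₆ }  = { x₂, x₆ } ∪ { x₅ }
  |family| = 27
Pass 4 adds 5:
  { x₂, x₃ }  = { x₂ } ∪ { x₃ }
  { x₁, x₃, x₄ }  = Ω∖{ x₂, x₅, x₆ }
  { x₂, x₃, x₅ }  = Ω∖{ x₁, x₄, x₆ }
  { x₁, x₂, x₃, x₄ }  = Ω∖{ x₅, x₆ }
  { x₁, x₄, x₅, x₆ }  = { x₁, x₄, x₅ } ∪ { x₅, x₆ }
  |family| = 32
Pass 5 adds nothing — fixpoint reached.

Therefore σ(𝒜) = { {}, { x₂ }, { x₃ }, { x₅ }, { x₆ }, { x₁, x₄ }, { x₂, x₃ }, { x₂, x₅ }, { x₂, x₆ }, { x₃, x₅ }, { x₃, x₆ }, { x₅, x₆ }, { x₁, x₂, x₄ }, { x₁, x₃, x₄ }, { x₁, x₄, x₅ }, { x₁, x₄, x₆ }, { x₂, x₃, x₅ }, { x₂, x₃, x₆ }, { x₂, x₅, x₆ }, { x₃, x₅, x₆ }, { x₁, x₂, x₃, x₄ }, { x₁, x₂, x₄, x₅ }, { x₁, x₂, x₄, x₆ }, { x₁, x₃, x₄, x₅ }, { x₁, x₃, x₄, x₆ }, { x₁, x₄, x₅, x₆ }, { x₂, x₃, x₅, x₆ }, { x₁, x₂, x₃, x₄, x₅ }, { x₁, x₂, x₃, x₄, x₆ }, { x₁, x₂, x₄, x₅, x₆ }, { x₁, x₃, x₄, x₅, x₆ }, Ω } (|σ(𝒜)| = 32).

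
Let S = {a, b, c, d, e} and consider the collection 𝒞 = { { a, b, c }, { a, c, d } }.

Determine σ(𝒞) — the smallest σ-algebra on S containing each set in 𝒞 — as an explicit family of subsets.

Take S₀ = 𝒞 ∪ {∅, S} = { {}, { a, b, c }, { a, c, d }, S }.
Iteration 1: 3 new —
  { b, e }  = S∖{ a, c, d }
  { d, e }  = S∖{ a, b, c }
  { a, b, c, d }  = { a, b, c } ∪ { a, c, d }
  |family| = 7
Iteration 2: +4 →
  { e }  = S∖{ a, b, c, d }
  { b, d, e }  = { d, e } ∪ { b, e }
  { a, b, c, e }  = { b, e } ∪ { a, b, c }
  { a, c, d, e }  = { d, e } ∪ { a, c, d }
  |family| = 11
Iteration 3. New:
  { b }  = S∖{ a, c, d, e }
  { d }  = S∖{ a, b, c, e }
  { a, c }  = S∖{ b, d, e }
  |family| = 14
Iteration 4: +2 →
  { b, d }  = { d } ∪ { b }
  { a, c, e }  = { a, c } ∪ { e }
  |family| = 16
Iteration 5 adds nothing — fixpoint reached.

σ(𝒞) = { {}, { b }, { d }, { e }, { a, c }, { b, d }, { b, e }, { d, e }, { a, b, c }, { a, c, d }, { a, c, e }, { b, d, e }, { a, b, c, d }, { a, b, c, e }, { a, c, d, e }, S }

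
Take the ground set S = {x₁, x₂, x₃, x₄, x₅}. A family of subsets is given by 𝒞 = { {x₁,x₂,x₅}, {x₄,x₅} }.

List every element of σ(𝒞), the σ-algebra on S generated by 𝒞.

Take S₀ = 𝒞 ∪ {∅, S} = { {}, {x₄,x₅}, {x₁,x₂,x₅}, S }.
Step 1. New:
  {x₃,x₄}  = complement {x₁,x₂,x₅}
  {x₁,x₂,x₃}  = complement {x₄,x₅}
  {x₁,x₂,x₄,x₅}  = {x₁,x₂,x₅} ∪ {x₄,x₅}
  |family| = 7
Step 2. New:
  {x₃}  = complement {x₁,x₂,x₄,x₅}
  {x₃,x₄,x₅}  = {x₄,x₅} ∪ {x₃,x₄}
  {x₁,x₂,x₃,x₄}  = {x₃,x₄} ∪ {x₁,x₂,x₃}
  {x₁,x₂,x₃,x₅}  = {x₁,x₂,x₅} ∪ {x₁,x₂,x₃}
  |family| = 11
Step 3 (3 new):
  {x₄}  = complement {x₁,x₂,x₃,x₅}
  {x₅}  = complement {x₁,x₂,x₃,x₄}
  {x₁,x₂}  = complement {x₃,x₄,x₅}
  |family| = 14
Step 4 adds 2:
  {x₃,x₅}  = {x₃} ∪ {x₅}
  {x₁,x₂,x₄}  = {x₁,x₂} ∪ {x₄}
  |family| = 16
Step 5 adds nothing — fixpoint reached.

σ(𝒞) = { {}, {x₃}, {x₄}, {x₅}, {x₁,x₂}, {x₃,x₄}, {x₃,x₅}, {x₄,x₅}, {x₁,x₂,x₃}, {x₁,x₂,x₄}, {x₁,x₂,x₅}, {x₃,x₄,x₅}, {x₁,x₂,x₃,x₄}, {x₁,x₂,x₃,x₅}, {x₁,x₂,x₄,x₅}, S }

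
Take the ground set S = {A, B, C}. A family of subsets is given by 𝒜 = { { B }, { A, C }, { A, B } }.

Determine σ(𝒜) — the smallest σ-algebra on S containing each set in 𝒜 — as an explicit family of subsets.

Initial family (5 sets): { ∅, { B }, { A, B }, { A, C }, S }.
Pass 1. New:
  { C }  = { A, B }ᶜ
  — 6 sets.
Pass 2 (1 new):
  { B, C }  = { C } ∪ { B }
  — 7 sets.
Pass 3. New:
  { A }  = { B, C }ᶜ
  — 8 sets.
After Pass 4 the family is unchanged; done.

|σ(𝒜)| = 8.  σ(𝒜) = { ∅, { A }, { B }, { C }, { A, B }, { A, C }, { B, C }, S }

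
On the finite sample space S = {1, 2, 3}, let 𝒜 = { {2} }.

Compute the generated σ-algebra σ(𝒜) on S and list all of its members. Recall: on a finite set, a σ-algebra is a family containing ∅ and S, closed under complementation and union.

Answer: σ(𝒜) = { ∅, {2}, {1,3}, S }

Check:
Seed the family with 𝒜 together with ∅ and S: { ∅, {2}, S }.
Round 1. New:
  {1,3}  = complement {2}
After Round 2 the family is unchanged; done.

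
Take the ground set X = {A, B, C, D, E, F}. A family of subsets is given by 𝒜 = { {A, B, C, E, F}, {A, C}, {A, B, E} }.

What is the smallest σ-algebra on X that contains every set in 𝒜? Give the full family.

Seed the family with 𝒜 together with ∅ and X: { {}, {A, C}, {A, B, E}, {A, B, C, E, F}, X }.
Iteration 1. New:
  {D}  = complement {A, B, C, E, F}
  {C, D, F}  = complement {A, B, E}
  {A, B, C, E}  = {A, B, E} ∪ {A, C}
  {B, D, E, F}  = complement {A, C}
  |family| = 9
Iteration 2: +7 →
  {D, F}  = complement {A, B, C, E}
  {A, C, D}  = {A, C} ∪ {D}
  {A, B, D, E}  = {A, B, E} ∪ {D}
  {A, C, D, F}  = {A, C} ∪ {C, D, F}
  {A, B, C, D, E}  = {D} ∪ {A, B, C, E}
  {A, B, D, E, F}  = {A, B, E} ∪ {B, D, E, F}
  {B, C, D, E, F}  = {B, D, E, F} ∪ {C, D, F}
  |family| = 16
Iteration 3 adds 6:
  {A}  = complement {B, C, D, E, F}
  {C}  = complement {A, B, D, E, F}
  {F}  = complement {A, B, C, D, E}
  {B, E}  = complement {A, C, D, F}
  {C, F}  = complement {A, B, D, E}
  {B, E, F}  = complement {A, C, D}
  |family| = 22
Iteration 4: +9 →
  {A, D}  = {A} ∪ {D}
  {A, F}  = {A} ∪ {F}
  {C, D}  = {C} ∪ {D}
  {A, C, F}  = {A} ∪ {C, F}
  {A, D, F}  = {A} ∪ {D, F}
  {B, C, E}  = {B, E} ∪ {C}
  {B, D, E}  = {B, E} ∪ {D}
  {A, B, E, F}  = {A} ∪ {B, E, F}
  {B, C, E, F}  = {B, E} ∪ {C, F}
  |family| = 31
Iteration 5 adds 1:
  {B, C, D, E}  = complement {A, F}
  |family| = 32
After Iteration 6 the family is unchanged; done.

Therefore σ(𝒜) = { {}, {A}, {C}, {D}, {F}, {A, C}, {A, D}, {A, F}, {B, E}, {C, D}, {C, F}, {D, F}, {A, B, E}, {A, C, D}, {A, C, F}, {A, D, F}, {B, C, E}, {B, D, E}, {B, E, F}, {C, D, F}, {A, B, C, E}, {A, B, D, E}, {A, B, E, F}, {A, C, D, F}, {B, C, D, E}, {B, C, E, F}, {B, D, E, F}, {A, B, C, D, E}, {A, B, C, E, F}, {A, B, D, E, F}, {B, C, D, E, F}, X } (|σ(𝒜)| = 32).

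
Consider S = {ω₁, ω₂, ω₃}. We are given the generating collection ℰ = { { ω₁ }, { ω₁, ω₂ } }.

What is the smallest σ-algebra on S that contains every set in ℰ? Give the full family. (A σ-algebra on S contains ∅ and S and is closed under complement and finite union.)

Answer: σ(ℰ) = { {  }, { ω₁ }, { ω₂ }, { ω₃ }, { ω₁, ω₂ }, { ω₁, ω₃ }, { ω₂, ω₃ }, S }

Derivation:
Start: ℰ ∪ {∅, S} = { {  }, { ω₁ }, { ω₁, ω₂ }, S }.
Iteration 1: +2 →
  { ω₃ }  = { ω₁, ω₂ }ᶜ
  { ω₂, ω₃ }  = { ω₁ }ᶜ
  (now 6)
Iteration 2. New:
  { ω₁, ω₃ }  = { ω₃ } ∪ { ω₁ }
  (now 7)
Iteration 3 (1 new):
  { ω₂ }  = { ω₁, ω₃ }ᶜ
  (now 8)
After Iteration 4 the family is unchanged; done.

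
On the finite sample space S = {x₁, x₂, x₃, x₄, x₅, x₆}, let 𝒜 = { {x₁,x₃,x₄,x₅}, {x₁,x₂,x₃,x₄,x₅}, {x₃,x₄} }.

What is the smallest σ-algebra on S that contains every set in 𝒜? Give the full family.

Answer: σ(𝒜) = { {}, {x₂}, {x₆}, {x₁,x₅}, {x₂,x₆}, {x₃,x₄}, {x₁,x₂,x₅}, {x₁,x₅,x₆}, {x₂,x₃,x₄}, {x₃,x₄,x₆}, {x₁,x₂,x₅,x₆}, {x₁,x₃,x₄,x₅}, {x₂,x₃,x₄,x₆}, {x₁,x₂,x₃,x₄,x₅}, {x₁,x₃,x₄,x₅,x₆}, S }

Trace:
Initial family (5 sets): { {}, {x₃,x₄}, {x₁,x₃,x₄,x₅}, {x₁,x₂,x₃,x₄,x₅}, S }.
Pass 1: +3 →
  {x₆}  = {x₁,x₂,x₃,x₄,x₅}ᶜ
  {x₂,x₆}  = {x₁,x₃,x₄,x₅}ᶜ
  {x₁,x₂,x₅,x₆}  = {x₃,x₄}ᶜ
  |family| = 8
Pass 2 (3 new):
  {x₃,x₄,x₆}  = {x₆} ∪ {x₃,x₄}
  {x₂,x₃,x₄,x₆}  = {x₂,x₆} ∪ {x₃,x₄}
  {x₁,x₃,x₄,x₅,x₆}  = {x₆} ∪ {x₁,x₃,x₄,x₅}
  |family| = 11
Pass 3. New:
  {x₂}  = {x₁,x₃,x₄,x₅,x₆}ᶜ
  {x₁,x₅}  = {x₂,x₃,x₄,x₆}ᶜ
  {x₁,x₂,x₅}  = {x₃,x₄,x₆}ᶜ
  |family| = 14
Pass 4: 2 new —
  {x₁,x₅,x₆}  = {x₁,x₅} ∪ {x₆}
  {x₂,x₃,x₄}  = {x₃,x₄} ∪ {x₂}
  |family| = 16
Pass 5: already closed under ᶜ and ∪.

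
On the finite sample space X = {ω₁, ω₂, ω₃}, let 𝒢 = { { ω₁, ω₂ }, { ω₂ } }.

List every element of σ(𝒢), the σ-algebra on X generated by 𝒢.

σ(𝒢) = { {}, { ω₁ }, { ω₂ }, { ω₃ }, { ω₁, ω₂ }, { ω₁, ω₃ }, { ω₂, ω₃ }, X }

Trace:
Start: 𝒢 ∪ {∅, X} = { {}, { ω₂ }, { ω₁, ω₂ }, X }.
Step 1 (2 new):
  { ω₃ }  = ᶜ of { ω₁, ω₂ }
  { ω₁, ω₃ }  = ᶜ of { ω₂ }
  (now 6)
Step 2 adds 1:
  { ω₂, ω₃ }  = { ω₃ } ∪ { ω₂ }
  (now 7)
Step 3 adds 1:
  { ω₁ }  = ᶜ of { ω₂, ω₃ }
  (now 8)
Step 4: no new sets; the family is a σ-algebra.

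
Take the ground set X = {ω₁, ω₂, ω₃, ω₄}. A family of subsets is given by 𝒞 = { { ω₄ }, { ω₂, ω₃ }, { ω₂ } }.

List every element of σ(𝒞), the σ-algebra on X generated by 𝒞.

Seed the family with 𝒞 together with ∅ and X: { ∅, { ω₂ }, { ω₄ }, { ω₂, ω₃ }, X }.
Pass 1: +5 →
  { ω₁, ω₄ }  = X∖{ ω₂, ω₃ }
  { ω₂, ω₄ }  = { ω₄ } ∪ { ω₂ }
  { ω₁, ω₂, ω₃ }  = X∖{ ω₄ }
  { ω₁, ω₃, ω₄ }  = X∖{ ω₂ }
  { ω₂, ω₃, ω₄ }  = { ω₂, ω₃ } ∪ { ω₄ }
  (now 10)
Pass 2: 3 new —
  { ω₁ }  = X∖{ ω₂, ω₃, ω₄ }
  { ω₁, ω₃ }  = X∖{ ω₂, ω₄ }
  { ω₁, ω₂, ω₄ }  = { ω₂ } ∪ { ω₁, ω₄ }
  (now 13)
Pass 3 (2 new):
  { ω₃ }  = X∖{ ω₁, ω₂, ω₄ }
  { ω₁, ω₂ }  = { ω₂ } ∪ { ω₁ }
  (now 15)
Pass 4. New:
  { ω₃, ω₄ }  = X∖{ ω₁, ω₂ }
  (now 16)
Pass 5: closed — nothing new.

Hence σ(𝒞) has 16 members: { ∅, { ω₁ }, { ω₂ }, { ω₃ }, { ω₄ }, { ω₁, ω₂ }, { ω₁, ω₃ }, { ω₁, ω₄ }, { ω₂, ω₃ }, { ω₂, ω₄ }, { ω₃, ω₄ }, { ω₁, ω₂, ω₃ }, { ω₁, ω₂, ω₄ }, { ω₁, ω₃, ω₄ }, { ω₂, ω₃, ω₄ }, X }.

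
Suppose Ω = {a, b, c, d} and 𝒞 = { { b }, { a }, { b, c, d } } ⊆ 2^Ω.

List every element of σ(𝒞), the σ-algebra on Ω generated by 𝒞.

σ(𝒞) (8 sets): { {}, { a }, { b }, { a, b }, { c, d }, { a, c, d }, { b, c, d }, Ω }

Derivation:
Start: 𝒞 ∪ {∅, Ω} = { {}, { a }, { b }, { b, c, d }, Ω }.
Iteration 1 (2 new):
  { a, b }  = { b } ∪ { a }
  { a, c, d }  = { b }ᶜ
  [7 total]
Iteration 2. New:
  { c, d }  = { a, b }ᶜ
  [8 total]
Iteration 3: no new sets; the family is a σ-algebra.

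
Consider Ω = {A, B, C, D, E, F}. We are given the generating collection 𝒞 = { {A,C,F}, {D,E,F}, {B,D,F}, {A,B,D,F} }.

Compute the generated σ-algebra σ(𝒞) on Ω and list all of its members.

Take S₀ = 𝒞 ∪ {∅, Ω} = { {}, {A,C,F}, {B,D,F}, {D,E,F}, {A,B,D,F}, Ω }.
Pass 1 adds 8:
  {C,E}  = Ω∖{A,B,D,F}
  {A,B,C}  = Ω∖{D,E,F}
  {A,C,E}  = Ω∖{B,D,F}
  {B,D,E}  = Ω∖{A,C,F}
  {B,D,E,F}  = {B,D,F} ∪ {D,E,F}
  {A,B,C,D,F}  = {B,D,F} ∪ {A,C,F}
  {A,B,D,E,F}  = {A,B,D,F} ∪ {D,E,F}
  {A,C,D,E,F}  = {A,C,F} ∪ {D,E,F}
Pass 2: 11 new —
  {B}  = Ω∖{A,C,D,E,F}
  {C}  = Ω∖{A,B,D,E,F}
  {E}  = Ω∖{A,B,C,D,F}
  {A,C}  = Ω∖{B,D,E,F}
  {A,B,C,E}  = {A,B,C} ∪ {A,C,E}
  {A,B,C,F}  = {A,B,C} ∪ {A,C,F}
  {A,C,E,F}  = {A,C,F} ∪ {A,C,E}
  {B,C,D,E}  = {C,E} ∪ {B,D,E}
  {C,D,E,F}  = {C,E} ∪ {D,E,F}
  {A,B,C,D,E}  = {A,B,C} ∪ {B,D,E}
  {B,C,D,E,F}  = {B,D,F} ∪ {C,E}
Pass 3. New:
  {A}  = Ω∖{B,C,D,E,F}
  {F}  = Ω∖{A,B,C,D,E}
  {A,B}  = Ω∖{C,D,E,F}
  {A,F}  = Ω∖{B,C,D,E}
  {B,C}  = {B} ∪ {C}
  {B,D}  = Ω∖{A,C,E,F}
  {B,E}  = {B} ∪ {E}
  {D,E}  = Ω∖{A,B,C,F}
  {D,F}  = Ω∖{A,B,C,E}
  {B,C,E}  = {B} ∪ {C,E}
  {B,C,D,F}  = {B,D,F} ∪ {C}
  {A,B,C,E,F}  = {A,C,F} ∪ {A,B,C,E}
Pass 4 adds 24:
  {D}  = Ω∖{A,B,C,E,F}
  {A,E}  = Ω∖{B,C,D,F}
  {B,F}  = {B} ∪ {F}
  {C,F}  = {F} ∪ {C}
  {E,F}  = {F} ∪ {E}
  {A,B,D}  = {A,B} ∪ {B,D}
  {A,B,E}  = {B,E} ∪ {A,B}
  {A,B,F}  = {A,B} ∪ {A,F}
  {A,D,E}  = {D,E} ∪ {A}
  {A,D,F}  = Ω∖{B,C,E}
  {A,E,F}  = {A,F} ∪ {E}
  {B,C,D}  = {C} ∪ {B,D}
  {B,C,F}  = {F} ∪ {B,C}
  {B,E,F}  = {B,E} ∪ {F}
  {C,D,E}  = {D,E} ∪ {C}
  {C,D,F}  = {C} ∪ {D,F}
  {C,E,F}  = {F} ∪ {C,E}
  {A,B,C,D}  = {A,B,C} ∪ {B,D}
  {A,B,D,E}  = {A,B} ∪ {D,E}
  {A,B,E,F}  = {B,E} ∪ {A,F}
  {A,C,D,E}  = {A,C,E} ∪ {D,E}
  {A,C,D,F}  = Ω∖{B,E}
  {A,D,E,F}  = Ω∖{B,C}
  {B,C,E,F}  = {F} ∪ {B,C,E}
Pass 5: 3 new —
  {A,D}  = Ω∖{B,C,E,F}
  {C,D}  = Ω∖{A,B,E,F}
  {A,C,D}  = Ω∖{B,E,F}
After Pass 6 the family is unchanged; done.

Therefore σ(𝒞) = { {}, {A}, {B}, {C}, {D}, {E}, {F}, {A,B}, {A,C}, {A,D}, {A,E}, {A,F}, {B,C}, {B,D}, {B,E}, {B,F}, {C,D}, {C,E}, {C,F}, {D,E}, {D,F}, {E,F}, {A,B,C}, {A,B,D}, {A,B,E}, {A,B,F}, {A,C,D}, {A,C,E}, {A,C,F}, {A,D,E}, {A,D,F}, {A,E,F}, {B,C,D}, {B,C,E}, {B,C,F}, {B,D,E}, {B,D,F}, {B,E,F}, {C,D,E}, {C,D,F}, {C,E,F}, {D,E,F}, {A,B,C,D}, {A,B,C,E}, {A,B,C,F}, {A,B,D,E}, {A,B,D,F}, {A,B,E,F}, {A,C,D,E}, {A,C,D,F}, {A,C,E,F}, {A,D,E,F}, {B,C,D,E}, {B,C,D,F}, {B,C,E,F}, {B,D,E,F}, {C,D,E,F}, {A,B,C,D,E}, {A,B,C,D,F}, {A,B,C,E,F}, {A,B,D,E,F}, {A,C,D,E,F}, {B,C,D,E,F}, Ω } (|σ(𝒞)| = 64).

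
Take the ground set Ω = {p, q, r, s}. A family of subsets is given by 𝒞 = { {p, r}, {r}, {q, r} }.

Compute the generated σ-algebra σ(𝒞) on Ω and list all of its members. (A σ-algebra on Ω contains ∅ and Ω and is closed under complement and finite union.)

Begin from { {}, {r}, {p, r}, {q, r}, Ω } (that is, 𝒞 plus ∅ and Ω).
Round 1 adds 4:
  {p, s}  = complement {q, r}
  {q, s}  = complement {p, r}
  {p, q, r}  = {q, r} ∪ {p, r}
  {p, q, s}  = complement {r}
  [9 total]
Round 2: 3 new —
  {s}  = complement {p, q, r}
  {p, r, s}  = {r} ∪ {p, s}
  {q, r, s}  = {r} ∪ {q, s}
  [12 total]
Round 3 adds 3:
  {p}  = complement {q, r, s}
  {q}  = complement {p, r, s}
  {r, s}  = {r} ∪ {s}
  [15 total]
Round 4 (1 new):
  {p, q}  = complement {r, s}
  [16 total]
Round 5: stable.

Therefore σ(𝒞) = { {}, {p}, {q}, {r}, {s}, {p, q}, {p, r}, {p, s}, {q, r}, {q, s}, {r, s}, {p, q, r}, {p, q, s}, {p, r, s}, {q, r, s}, Ω } (|σ(𝒞)| = 16).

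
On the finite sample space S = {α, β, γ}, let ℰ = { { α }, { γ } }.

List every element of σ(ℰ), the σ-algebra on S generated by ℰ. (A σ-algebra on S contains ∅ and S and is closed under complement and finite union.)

|σ(ℰ)| = 8.  σ(ℰ) = { {  }, { α }, { β }, { γ }, { α, β }, { α, γ }, { β, γ }, S }

Working:
Take S₀ = ℰ ∪ {∅, S} = { {  }, { α }, { γ }, S }.
Step 1. New:
  { α, β }  = complement { γ }
  { α, γ }  = { γ } ∪ { α }
  { β, γ }  = complement { α }
  (now 7)
Step 2 adds 1:
  { β }  = complement { α, γ }
  (now 8)
Step 3: no new sets; the family is a σ-algebra.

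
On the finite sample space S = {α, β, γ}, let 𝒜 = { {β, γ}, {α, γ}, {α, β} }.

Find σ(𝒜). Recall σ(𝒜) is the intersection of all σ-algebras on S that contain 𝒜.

Initial family (5 sets): { ∅, {α, β}, {α, γ}, {β, γ}, S }.
Round 1: 3 new —
  {α}  = {β, γ}ᶜ
  {β}  = {α, γ}ᶜ
  {γ}  = {α, β}ᶜ
Round 2: already closed under ᶜ and ∪.

|σ(𝒜)| = 8.  σ(𝒜) = { ∅, {α}, {β}, {γ}, {α, β}, {α, γ}, {β, γ}, S }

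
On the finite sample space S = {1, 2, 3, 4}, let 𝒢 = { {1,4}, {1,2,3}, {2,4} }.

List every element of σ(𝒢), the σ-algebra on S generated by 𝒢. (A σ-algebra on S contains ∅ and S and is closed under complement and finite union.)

Start: 𝒢 ∪ {∅, S} = { {}, {1,4}, {2,4}, {1,2,3}, S }.
Iteration 1: 4 new —
  {4}  = {1,2,3}ᶜ
  {1,3}  = {2,4}ᶜ
  {2,3}  = {1,4}ᶜ
  {1,2,4}  = {1,4} ∪ {2,4}
  |family| = 9
Iteration 2. New:
  {3}  = {1,2,4}ᶜ
  {1,3,4}  = {1,4} ∪ {1,3}
  {2,3,4}  = {2,3} ∪ {4}
  |family| = 12
Iteration 3: 3 new —
  {1}  = {2,3,4}ᶜ
  {2}  = {1,3,4}ᶜ
  {3,4}  = {3} ∪ {4}
  |family| = 15
Iteration 4. New:
  {1,2}  = {3,4}ᶜ
  |family| = 16
Iteration 5 adds nothing — fixpoint reached.

Therefore σ(𝒢) = { {}, {1}, {2}, {3}, {4}, {1,2}, {1,3}, {1,4}, {2,3}, {2,4}, {3,4}, {1,2,3}, {1,2,4}, {1,3,4}, {2,3,4}, S } (|σ(𝒢)| = 16).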